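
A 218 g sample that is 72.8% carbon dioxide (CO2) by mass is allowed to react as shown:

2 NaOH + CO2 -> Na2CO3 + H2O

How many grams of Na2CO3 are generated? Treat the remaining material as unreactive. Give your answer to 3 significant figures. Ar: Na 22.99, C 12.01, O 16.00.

382 g

Mass of pure CO2 = 218 g × 0.728 = 158.7 g.
M(CO2) = 12.01 + 2(16.00) = 44.01 g/mol.
M(Na2CO3) = 2(22.99) + 12.01 + 3(16.00) = 105.99 g/mol.
n(CO2) = 158.7 g / 44.01 g/mol = 3.606 mol.
From the equation the CO2:Na2CO3 mole ratio is 1:1, so n(Na2CO3) = 3.606 × 1/1 = 3.606 mol.
Mass of Na2CO3 = 3.606 mol × 105.99 g/mol = 382.2 g.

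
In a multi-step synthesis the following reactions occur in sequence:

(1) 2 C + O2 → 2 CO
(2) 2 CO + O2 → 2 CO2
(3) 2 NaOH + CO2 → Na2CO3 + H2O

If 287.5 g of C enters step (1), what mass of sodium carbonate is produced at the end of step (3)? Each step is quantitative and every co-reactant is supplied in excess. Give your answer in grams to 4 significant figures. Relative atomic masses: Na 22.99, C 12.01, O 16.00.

M(C) = 12.01 g/mol.
M(Na2CO3) = 2(22.99) + 12.01 + 3(16.00) = 105.99 g/mol.
n(C) = 287.5 / 12.01 = 23.938 mol.
Reaction (1): C→CO ratio 2:2 ⇒ n(CO) = 23.938 mol.
Reaction (2): CO→CO2 ratio 2:2 ⇒ n(CO2) = 23.938 mol.
Reaction (3): CO2→Na2CO3 ratio 1:1 ⇒ n(Na2CO3) = 23.938 mol.
Mass of Na2CO3 = 23.938 × 105.99 = 2537.2 g.

2537 g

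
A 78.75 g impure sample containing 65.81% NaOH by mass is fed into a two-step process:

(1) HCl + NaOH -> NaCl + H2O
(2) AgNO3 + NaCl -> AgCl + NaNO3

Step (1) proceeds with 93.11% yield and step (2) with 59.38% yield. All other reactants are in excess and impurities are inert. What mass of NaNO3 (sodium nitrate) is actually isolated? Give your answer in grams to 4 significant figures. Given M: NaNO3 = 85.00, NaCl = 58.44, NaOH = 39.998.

Pure NaOH = 78.75 × 0.6581 = 51.825 g.
n(NaOH) = 51.825 / 39.998 = 1.2957 mol.
Step 1 (NaOH:NaCl = 1:1): theoretical n(NaCl) = 1.2957 mol; at 93.11% yield, n(NaCl) = 1.2064 mol.
Step 2 (NaCl:NaNO3 = 1:1): theoretical n(NaNO3) = 1.2064 mol, so theoretical mass = 1.2064 × 85.00 = 102.55 g.
At 59.38% yield, actual mass of NaNO3 = 102.55 × 0.5938 = 60.892 g.

60.89 g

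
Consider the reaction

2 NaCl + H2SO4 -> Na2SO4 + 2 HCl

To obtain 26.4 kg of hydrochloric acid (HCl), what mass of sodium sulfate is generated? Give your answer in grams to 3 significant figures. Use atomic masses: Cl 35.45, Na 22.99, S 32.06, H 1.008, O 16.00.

51400 g

M(HCl) = 1.008 + 35.45 = 36.458 g/mol.
M(Na2SO4) = 2(22.99) + 32.06 + 4(16.00) = 142.04 g/mol.
Convert: 26.4 kg = 26400 g.
n(HCl) = 26400 g / 36.458 g/mol = 724.1 mol.
From the equation the HCl:Na2SO4 mole ratio is 2:1, so n(Na2SO4) = 724.1 × 1/2 = 362.1 mol.
Mass of Na2SO4 = 362.1 mol × 142.04 g/mol = 51430 g.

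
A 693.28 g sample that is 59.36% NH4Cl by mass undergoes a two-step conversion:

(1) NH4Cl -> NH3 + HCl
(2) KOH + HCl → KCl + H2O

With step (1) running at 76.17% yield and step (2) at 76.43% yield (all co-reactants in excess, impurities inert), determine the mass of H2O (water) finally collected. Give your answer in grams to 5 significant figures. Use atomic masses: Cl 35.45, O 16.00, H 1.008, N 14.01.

80.690 g

Pure NH4Cl = 693.28 × 0.5936 = 411.531 g.
M(NH4Cl) = 14.01 + 4(1.008) + 35.45 = 53.492 g/mol.
M(H2O) = 2(1.008) + 16.00 = 18.016 g/mol.
n(NH4Cl) = 411.531 / 53.492 = 7.69332 mol.
Step 1 (NH4Cl:HCl = 1:1): theoretical n(HCl) = 7.69332 mol; at 76.17% yield, n(HCl) = 5.86000 mol.
Step 2 (HCl:H2O = 1:1): theoretical n(H2O) = 5.86000 mol, so theoretical mass = 5.86000 × 18.016 = 105.574 g.
At 76.43% yield, actual mass of H2O = 105.574 × 0.7643 = 80.6900 g.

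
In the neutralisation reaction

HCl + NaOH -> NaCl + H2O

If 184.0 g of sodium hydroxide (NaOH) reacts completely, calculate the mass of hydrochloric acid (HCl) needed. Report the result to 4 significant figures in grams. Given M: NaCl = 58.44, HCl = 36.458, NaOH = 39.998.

167.7 g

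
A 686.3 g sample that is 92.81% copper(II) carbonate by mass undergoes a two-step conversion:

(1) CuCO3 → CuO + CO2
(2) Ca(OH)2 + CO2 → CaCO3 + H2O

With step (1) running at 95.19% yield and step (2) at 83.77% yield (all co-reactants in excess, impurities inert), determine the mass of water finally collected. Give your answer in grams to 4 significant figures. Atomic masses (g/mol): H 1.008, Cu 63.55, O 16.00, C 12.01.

74.06 g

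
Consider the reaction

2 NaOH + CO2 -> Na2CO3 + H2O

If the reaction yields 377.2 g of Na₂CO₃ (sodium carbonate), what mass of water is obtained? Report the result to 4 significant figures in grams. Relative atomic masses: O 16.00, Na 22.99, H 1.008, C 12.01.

M(Na2CO3) = 2(22.99) + 12.01 + 3(16.00) = 105.99 g/mol.
M(H2O) = 2(1.008) + 16.00 = 18.016 g/mol.
n(Na2CO3) = 377.20 g / 105.99 g/mol = 3.5588 mol.
From the equation the Na2CO3:H2O mole ratio is 1:1, so n(H2O) = 3.5588 × 1/1 = 3.5588 mol.
Mass of H2O = 3.5588 mol × 18.016 g/mol = 64.116 g.

64.12 g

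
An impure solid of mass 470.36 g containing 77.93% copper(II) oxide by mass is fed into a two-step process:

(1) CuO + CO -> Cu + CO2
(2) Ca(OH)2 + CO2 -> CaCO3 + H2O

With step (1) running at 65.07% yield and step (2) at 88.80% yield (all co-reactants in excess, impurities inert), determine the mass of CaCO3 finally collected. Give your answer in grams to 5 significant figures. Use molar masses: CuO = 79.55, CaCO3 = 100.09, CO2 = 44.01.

266.49 g

Pure CuO = 470.36 × 0.7793 = 366.552 g.
n(CuO) = 366.552 / 79.55 = 4.60781 mol.
Step 1 (CuO:CO2 = 1:1): theoretical n(CO2) = 4.60781 mol; at 65.07% yield, n(CO2) = 2.99830 mol.
Step 2 (CO2:CaCO3 = 1:1): theoretical n(CaCO3) = 2.99830 mol, so theoretical mass = 2.99830 × 100.09 = 300.100 g.
At 88.80% yield, actual mass of CaCO3 = 300.100 × 0.8880 = 266.489 g.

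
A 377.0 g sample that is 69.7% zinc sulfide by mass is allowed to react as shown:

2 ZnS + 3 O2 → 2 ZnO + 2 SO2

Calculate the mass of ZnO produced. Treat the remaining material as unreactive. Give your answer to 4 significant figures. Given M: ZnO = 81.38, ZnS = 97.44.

219.5 g

Mass of pure ZnS = 377.0 g × 0.697 = 262.77 g.
n(ZnS) = 262.77 g / 97.44 g/mol = 2.6967 mol.
From the equation the ZnS:ZnO mole ratio is 2:2, so n(ZnO) = 2.6967 × 2/2 = 2.6967 mol.
Mass of ZnO = 2.6967 mol × 81.38 g/mol = 219.46 g.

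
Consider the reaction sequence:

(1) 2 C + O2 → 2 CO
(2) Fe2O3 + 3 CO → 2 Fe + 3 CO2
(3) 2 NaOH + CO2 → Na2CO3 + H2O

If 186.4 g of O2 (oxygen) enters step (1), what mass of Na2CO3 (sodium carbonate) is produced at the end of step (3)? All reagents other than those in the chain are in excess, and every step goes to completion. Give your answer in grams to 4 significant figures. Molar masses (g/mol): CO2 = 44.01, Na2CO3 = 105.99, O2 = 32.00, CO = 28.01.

n(O2) = 186.4 / 32.00 = 5.8250 mol.
Reaction (1): O2→CO ratio 1:2 ⇒ n(CO) = 11.650 mol.
Reaction (2): CO→CO2 ratio 3:3 ⇒ n(CO2) = 11.650 mol.
Reaction (3): CO2→Na2CO3 ratio 1:1 ⇒ n(Na2CO3) = 11.650 mol.
Mass of Na2CO3 = 11.650 × 105.99 = 1234.8 g.

1235 g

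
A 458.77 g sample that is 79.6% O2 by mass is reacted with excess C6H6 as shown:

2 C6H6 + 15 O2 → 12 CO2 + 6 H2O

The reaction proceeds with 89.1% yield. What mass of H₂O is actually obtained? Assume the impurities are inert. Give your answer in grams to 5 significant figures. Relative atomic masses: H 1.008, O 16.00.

73.275 g

Pure O2 available = 458.77 g × 0.796 = 365.181 g.
M(O2) = 2(16.00) = 32.00 g/mol.
M(H2O) = 2(1.008) + 16.00 = 18.016 g/mol.
n(O2) = 365.181 g / 32.00 g/mol = 11.4119 mol.
From the equation the O2:H2O mole ratio is 15:6, so n(H2O) = 11.4119 × 6/15 = 4.56476 mol.
Mass of H2O = 4.56476 mol × 18.016 g/mol = 82.2387 g.
Actual mass collected = 82.2387 g × 0.891 = 73.2747 g.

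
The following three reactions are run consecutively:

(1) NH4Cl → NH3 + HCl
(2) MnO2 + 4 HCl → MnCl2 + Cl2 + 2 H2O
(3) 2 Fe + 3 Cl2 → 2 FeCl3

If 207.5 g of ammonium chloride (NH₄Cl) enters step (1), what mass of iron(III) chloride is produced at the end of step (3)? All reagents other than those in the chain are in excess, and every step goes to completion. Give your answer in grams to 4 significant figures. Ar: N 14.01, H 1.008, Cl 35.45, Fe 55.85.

M(NH4Cl) = 14.01 + 4(1.008) + 35.45 = 53.492 g/mol.
M(FeCl3) = 55.85 + 3(35.45) = 162.20 g/mol.
n(NH4Cl) = 207.5 / 53.492 = 3.8791 mol.
Reaction (1): NH4Cl→HCl ratio 1:1 ⇒ n(HCl) = 3.8791 mol.
Reaction (2): HCl→Cl2 ratio 4:1 ⇒ n(Cl2) = 0.96977 mol.
Reaction (3): Cl2→FeCl3 ratio 3:2 ⇒ n(FeCl3) = 0.64651 mol.
Mass of FeCl3 = 0.64651 × 162.20 = 104.86 g.

104.9 g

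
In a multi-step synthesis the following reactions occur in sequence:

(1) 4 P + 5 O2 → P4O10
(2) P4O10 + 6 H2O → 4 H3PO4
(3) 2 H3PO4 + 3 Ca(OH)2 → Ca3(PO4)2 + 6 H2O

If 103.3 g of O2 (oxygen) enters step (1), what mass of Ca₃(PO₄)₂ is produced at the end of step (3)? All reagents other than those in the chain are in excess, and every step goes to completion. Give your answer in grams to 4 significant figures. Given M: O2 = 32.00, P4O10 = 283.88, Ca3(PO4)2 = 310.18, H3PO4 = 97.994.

400.5 g

n(O2) = 103.3 / 32.00 = 3.2281 mol.
Reaction (1): O2→P4O10 ratio 5:1 ⇒ n(P4O10) = 0.64563 mol.
Reaction (2): P4O10→H3PO4 ratio 1:4 ⇒ n(H3PO4) = 2.5825 mol.
Reaction (3): H3PO4→Ca3(PO4)2 ratio 2:1 ⇒ n(Ca3(PO4)2) = 1.2913 mol.
Mass of Ca3(PO4)2 = 1.2913 × 310.18 = 400.52 g.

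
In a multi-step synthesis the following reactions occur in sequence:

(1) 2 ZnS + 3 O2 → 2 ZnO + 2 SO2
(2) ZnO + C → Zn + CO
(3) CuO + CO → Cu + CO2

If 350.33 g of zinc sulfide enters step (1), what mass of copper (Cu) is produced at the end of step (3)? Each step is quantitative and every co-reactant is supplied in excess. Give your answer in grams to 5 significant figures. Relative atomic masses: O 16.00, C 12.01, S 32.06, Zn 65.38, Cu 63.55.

M(ZnS) = 65.38 + 32.06 = 97.44 g/mol.
M(Cu) = 63.55 g/mol.
n(ZnS) = 350.33 / 97.44 = 3.59534 mol.
Reaction (1): ZnS→ZnO ratio 2:2 ⇒ n(ZnO) = 3.59534 mol.
Reaction (2): ZnO→CO ratio 1:1 ⇒ n(CO) = 3.59534 mol.
Reaction (3): CO→Cu ratio 1:1 ⇒ n(Cu) = 3.59534 mol.
Mass of Cu = 3.59534 × 63.55 = 228.484 g.

228.48 g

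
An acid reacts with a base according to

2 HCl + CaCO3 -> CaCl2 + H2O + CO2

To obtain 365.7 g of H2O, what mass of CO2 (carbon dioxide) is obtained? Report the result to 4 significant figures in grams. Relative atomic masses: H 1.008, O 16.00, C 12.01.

893.3 g

M(H2O) = 2(1.008) + 16.00 = 18.016 g/mol.
M(CO2) = 12.01 + 2(16.00) = 44.01 g/mol.
n(H2O) = 365.70 g / 18.016 g/mol = 20.299 mol.
From the equation the H2O:CO2 mole ratio is 1:1, so n(CO2) = 20.299 × 1/1 = 20.299 mol.
Mass of CO2 = 20.299 mol × 44.01 g/mol = 893.34 g.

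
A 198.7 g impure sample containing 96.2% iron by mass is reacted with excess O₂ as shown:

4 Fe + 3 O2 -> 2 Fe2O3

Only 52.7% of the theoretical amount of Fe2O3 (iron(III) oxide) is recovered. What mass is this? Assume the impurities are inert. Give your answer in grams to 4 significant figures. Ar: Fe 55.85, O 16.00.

144.0 g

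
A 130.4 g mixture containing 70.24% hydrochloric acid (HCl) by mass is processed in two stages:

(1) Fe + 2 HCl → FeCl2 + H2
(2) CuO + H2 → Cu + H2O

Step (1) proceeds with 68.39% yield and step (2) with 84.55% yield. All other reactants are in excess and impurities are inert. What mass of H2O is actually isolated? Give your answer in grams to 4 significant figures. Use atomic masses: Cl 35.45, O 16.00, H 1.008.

13.09 g

Pure HCl = 130.4 × 0.7024 = 91.593 g.
M(HCl) = 1.008 + 35.45 = 36.458 g/mol.
M(H2O) = 2(1.008) + 16.00 = 18.016 g/mol.
n(HCl) = 91.593 / 36.458 = 2.5123 mol.
Step 1 (HCl:H2 = 2:1): theoretical n(H2) = 1.2561 mol; at 68.39% yield, n(H2) = 0.85908 mol.
Step 2 (H2:H2O = 1:1): theoretical n(H2O) = 0.85908 mol, so theoretical mass = 0.85908 × 18.016 = 15.477 g.
At 84.55% yield, actual mass of H2O = 15.477 × 0.8455 = 13.086 g.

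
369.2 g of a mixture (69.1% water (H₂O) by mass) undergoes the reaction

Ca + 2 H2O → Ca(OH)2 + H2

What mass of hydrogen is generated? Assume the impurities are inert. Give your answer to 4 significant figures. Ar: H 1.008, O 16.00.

Mass of pure H2O = 369.2 g × 0.691 = 255.12 g.
M(H2O) = 2(1.008) + 16.00 = 18.016 g/mol.
M(H2) = 2(1.008) = 2.016 g/mol.
n(H2O) = 255.12 g / 18.016 g/mol = 14.161 mol.
From the equation the H2O:H2 mole ratio is 2:1, so n(H2) = 14.161 × 1/2 = 7.0803 mol.
Mass of H2 = 7.0803 mol × 2.016 g/mol = 14.274 g.

14.27 g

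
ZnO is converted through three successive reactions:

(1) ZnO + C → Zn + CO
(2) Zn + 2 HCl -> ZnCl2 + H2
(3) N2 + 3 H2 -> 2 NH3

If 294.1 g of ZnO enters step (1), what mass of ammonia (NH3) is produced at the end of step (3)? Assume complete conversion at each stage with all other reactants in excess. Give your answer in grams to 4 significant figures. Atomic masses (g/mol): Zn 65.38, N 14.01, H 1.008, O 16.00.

M(ZnO) = 65.38 + 16.00 = 81.38 g/mol.
M(NH3) = 14.01 + 3(1.008) = 17.034 g/mol.
n(ZnO) = 294.1 / 81.38 = 3.6139 mol.
Reaction (1): ZnO→Zn ratio 1:1 ⇒ n(Zn) = 3.6139 mol.
Reaction (2): Zn→H2 ratio 1:1 ⇒ n(H2) = 3.6139 mol.
Reaction (3): H2→NH3 ratio 3:2 ⇒ n(NH3) = 2.4093 mol.
Mass of NH3 = 2.4093 × 17.034 = 41.040 g.

41.04 g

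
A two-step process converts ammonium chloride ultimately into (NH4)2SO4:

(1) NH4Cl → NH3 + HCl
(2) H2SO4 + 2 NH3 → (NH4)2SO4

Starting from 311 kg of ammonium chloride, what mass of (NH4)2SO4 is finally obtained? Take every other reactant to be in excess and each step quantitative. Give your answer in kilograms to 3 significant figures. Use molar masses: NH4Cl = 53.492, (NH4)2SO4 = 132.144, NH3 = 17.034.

384 kg

311 kg = 311000 g.
n(NH4Cl) = 311000 / 53.492 = 5814 mol.
Step 1 gives a 1:1 ratio of NH4Cl to NH3, so n(NH3) = 5814 mol.
In step 2 the NH3:(NH4)2SO4 ratio is 2:1, so n((NH4)2SO4) = 2907 mol.
Mass of (NH4)2SO4 = 2907 × 132.144 = 384100 g = 384 kg.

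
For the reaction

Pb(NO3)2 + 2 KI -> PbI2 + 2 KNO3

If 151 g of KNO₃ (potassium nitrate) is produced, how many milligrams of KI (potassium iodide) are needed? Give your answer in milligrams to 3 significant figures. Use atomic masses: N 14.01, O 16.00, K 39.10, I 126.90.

M(KNO3) = 39.10 + 14.01 + 3(16.00) = 101.11 g/mol.
M(KI) = 39.10 + 126.90 = 166.00 g/mol.
n(KNO3) = 151.0 g / 101.11 g/mol = 1.493 mol.
From the equation the KNO3:KI mole ratio is 2:2, so n(KI) = 1.493 × 2/2 = 1.493 mol.
Mass of KI = 1.493 mol × 166.00 g/mol = 247.9 g.
Converting to mg: 247.9 g = 248000 mg.

248000 mg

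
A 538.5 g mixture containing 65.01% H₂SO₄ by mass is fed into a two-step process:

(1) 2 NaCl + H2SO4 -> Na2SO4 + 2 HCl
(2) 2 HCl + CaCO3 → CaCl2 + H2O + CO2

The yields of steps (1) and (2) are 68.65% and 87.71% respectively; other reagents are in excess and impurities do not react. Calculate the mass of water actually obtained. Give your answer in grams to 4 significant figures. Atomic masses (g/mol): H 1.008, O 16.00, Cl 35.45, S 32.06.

38.72 g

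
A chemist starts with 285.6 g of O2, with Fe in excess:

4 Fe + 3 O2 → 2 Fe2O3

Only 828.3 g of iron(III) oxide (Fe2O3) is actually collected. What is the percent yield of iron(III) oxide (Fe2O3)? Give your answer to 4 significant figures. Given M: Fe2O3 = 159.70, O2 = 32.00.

n(O2) = 285.60 g / 32.00 g/mol = 8.9250 mol.
From the equation the O2:Fe2O3 mole ratio is 3:2, so n(Fe2O3) = 8.9250 × 2/3 = 5.9500 mol.
Mass of Fe2O3 = 5.9500 mol × 159.70 g/mol = 950.21 g.
This is the theoretical yield. Percent yield = 828.3 g / 950.21 g × 100% = 87.170%.

87.17 %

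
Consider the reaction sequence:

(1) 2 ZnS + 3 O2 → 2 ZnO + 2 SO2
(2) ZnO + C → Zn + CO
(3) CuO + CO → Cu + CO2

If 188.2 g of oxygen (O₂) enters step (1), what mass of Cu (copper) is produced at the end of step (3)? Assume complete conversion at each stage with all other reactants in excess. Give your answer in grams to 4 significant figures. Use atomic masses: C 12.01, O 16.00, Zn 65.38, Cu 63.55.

M(O2) = 2(16.00) = 32.00 g/mol.
M(Cu) = 63.55 g/mol.
n(O2) = 188.2 / 32.00 = 5.8812 mol.
Reaction (1): O2→ZnO ratio 3:2 ⇒ n(ZnO) = 3.9208 mol.
Reaction (2): ZnO→CO ratio 1:1 ⇒ n(CO) = 3.9208 mol.
Reaction (3): CO→Cu ratio 1:1 ⇒ n(Cu) = 3.9208 mol.
Mass of Cu = 3.9208 × 63.55 = 249.17 g.

249.2 g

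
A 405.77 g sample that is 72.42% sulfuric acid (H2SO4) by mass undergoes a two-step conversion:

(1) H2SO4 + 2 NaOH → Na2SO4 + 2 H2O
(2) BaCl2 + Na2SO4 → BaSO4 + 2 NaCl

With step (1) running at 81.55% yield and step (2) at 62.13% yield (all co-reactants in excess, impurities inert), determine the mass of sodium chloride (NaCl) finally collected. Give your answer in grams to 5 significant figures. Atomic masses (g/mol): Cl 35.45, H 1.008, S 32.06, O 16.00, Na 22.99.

Pure H2SO4 = 405.77 × 0.7242 = 293.859 g.
M(H2SO4) = 2(1.008) + 32.06 + 4(16.00) = 98.076 g/mol.
M(NaCl) = 22.99 + 35.45 = 58.44 g/mol.
n(H2SO4) = 293.859 / 98.076 = 2.99623 mol.
Step 1 (H2SO4:Na2SO4 = 1:1): theoretical n(Na2SO4) = 2.99623 mol; at 81.55% yield, n(Na2SO4) = 2.44343 mol.
Step 2 (Na2SO4:NaCl = 1:2): theoretical n(NaCl) = 4.88686 mol, so theoretical mass = 4.88686 × 58.44 = 285.588 g.
At 62.13% yield, actual mass of NaCl = 285.588 × 0.6213 = 177.436 g.

177.44 g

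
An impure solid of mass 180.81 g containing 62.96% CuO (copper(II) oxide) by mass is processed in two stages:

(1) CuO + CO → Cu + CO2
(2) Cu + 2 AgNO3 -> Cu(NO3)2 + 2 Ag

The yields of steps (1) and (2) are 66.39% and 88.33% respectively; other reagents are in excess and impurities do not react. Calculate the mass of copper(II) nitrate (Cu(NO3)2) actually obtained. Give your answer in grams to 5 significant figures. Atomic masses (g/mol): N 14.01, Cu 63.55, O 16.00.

Pure CuO = 180.81 × 0.6296 = 113.838 g.
M(CuO) = 63.55 + 16.00 = 79.55 g/mol.
M(Cu(NO3)2) = 63.55 + 2(14.01) + 6(16.00) = 187.57 g/mol.
n(CuO) = 113.838 / 79.55 = 1.43102 mol.
Step 1 (CuO:Cu = 1:1): theoretical n(Cu) = 1.43102 mol; at 66.39% yield, n(Cu) = 0.950057 mol.
Step 2 (Cu:Cu(NO3)2 = 1:1): theoretical n(Cu(NO3)2) = 0.950057 mol, so theoretical mass = 0.950057 × 187.57 = 178.202 g.
At 88.33% yield, actual mass of Cu(NO3)2 = 178.202 × 0.8833 = 157.406 g.

157.41 g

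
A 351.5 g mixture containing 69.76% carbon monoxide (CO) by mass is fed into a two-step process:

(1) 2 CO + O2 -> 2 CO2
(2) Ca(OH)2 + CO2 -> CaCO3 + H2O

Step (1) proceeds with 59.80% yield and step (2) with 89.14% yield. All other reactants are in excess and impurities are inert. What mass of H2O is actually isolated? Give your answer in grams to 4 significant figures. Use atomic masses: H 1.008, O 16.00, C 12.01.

84.07 g

Pure CO = 351.5 × 0.6976 = 245.21 g.
M(CO) = 12.01 + 16.00 = 28.01 g/mol.
M(H2O) = 2(1.008) + 16.00 = 18.016 g/mol.
n(CO) = 245.21 / 28.01 = 8.7542 mol.
Step 1 (CO:CO2 = 2:2): theoretical n(CO2) = 8.7542 mol; at 59.80% yield, n(CO2) = 5.2350 mol.
Step 2 (CO2:H2O = 1:1): theoretical n(H2O) = 5.2350 mol, so theoretical mass = 5.2350 × 18.016 = 94.314 g.
At 89.14% yield, actual mass of H2O = 94.314 × 0.8914 = 84.072 g.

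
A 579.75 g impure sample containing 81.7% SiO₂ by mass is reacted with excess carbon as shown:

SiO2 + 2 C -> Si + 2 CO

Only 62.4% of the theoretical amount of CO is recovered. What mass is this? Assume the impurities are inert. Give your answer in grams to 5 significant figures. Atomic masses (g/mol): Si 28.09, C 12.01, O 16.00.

Pure SiO2 available = 579.75 g × 0.817 = 473.656 g.
M(SiO2) = 28.09 + 2(16.00) = 60.09 g/mol.
M(CO) = 12.01 + 16.00 = 28.01 g/mol.
n(SiO2) = 473.656 g / 60.09 g/mol = 7.88244 mol.
From the equation the SiO2:CO mole ratio is 1:2, so n(CO) = 7.88244 × 2/1 = 15.7649 mol.
Mass of CO = 15.7649 mol × 28.01 g/mol = 441.574 g.
Actual mass collected = 441.574 g × 0.624 = 275.542 g.

275.54 g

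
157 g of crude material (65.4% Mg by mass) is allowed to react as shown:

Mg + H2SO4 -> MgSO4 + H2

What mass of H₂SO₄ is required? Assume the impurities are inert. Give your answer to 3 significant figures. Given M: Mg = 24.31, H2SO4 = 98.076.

414 g

Mass of pure Mg = 157 g × 0.654 = 102.7 g.
n(Mg) = 102.7 g / 24.31 g/mol = 4.224 mol.
From the equation the Mg:H2SO4 mole ratio is 1:1, so n(H2SO4) = 4.224 × 1/1 = 4.224 mol.
Mass of H2SO4 = 4.224 mol × 98.076 g/mol = 414.2 g.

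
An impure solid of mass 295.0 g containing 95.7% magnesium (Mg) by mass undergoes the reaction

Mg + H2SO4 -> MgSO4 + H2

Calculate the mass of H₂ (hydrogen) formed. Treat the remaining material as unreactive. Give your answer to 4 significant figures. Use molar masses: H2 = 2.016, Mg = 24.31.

23.41 g

Mass of pure Mg = 295.0 g × 0.957 = 282.31 g.
n(Mg) = 282.31 g / 24.31 g/mol = 11.613 mol.
From the equation the Mg:H2 mole ratio is 1:1, so n(H2) = 11.613 × 1/1 = 11.613 mol.
Mass of H2 = 11.613 mol × 2.016 g/mol = 23.412 g.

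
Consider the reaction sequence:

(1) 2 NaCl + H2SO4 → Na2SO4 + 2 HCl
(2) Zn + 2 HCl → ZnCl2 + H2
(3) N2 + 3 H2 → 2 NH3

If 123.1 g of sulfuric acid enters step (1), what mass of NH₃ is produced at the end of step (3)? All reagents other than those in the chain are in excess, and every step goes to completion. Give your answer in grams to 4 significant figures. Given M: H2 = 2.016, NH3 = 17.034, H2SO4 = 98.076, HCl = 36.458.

14.25 g

n(H2SO4) = 123.1 / 98.076 = 1.2551 mol.
Reaction (1): H2SO4→HCl ratio 1:2 ⇒ n(HCl) = 2.5103 mol.
Reaction (2): HCl→H2 ratio 2:1 ⇒ n(H2) = 1.2551 mol.
Reaction (3): H2→NH3 ratio 3:2 ⇒ n(NH3) = 0.83677 mol.
Mass of NH3 = 0.83677 × 17.034 = 14.253 g.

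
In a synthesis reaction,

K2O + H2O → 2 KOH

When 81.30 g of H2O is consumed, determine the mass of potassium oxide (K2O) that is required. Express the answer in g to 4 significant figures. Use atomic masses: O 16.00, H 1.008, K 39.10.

425.1 g

M(H2O) = 2(1.008) + 16.00 = 18.016 g/mol.
M(K2O) = 2(39.10) + 16.00 = 94.20 g/mol.
n(H2O) = 81.300 g / 18.016 g/mol = 4.5127 mol.
From the equation the H2O:K2O mole ratio is 1:1, so n(K2O) = 4.5127 × 1/1 = 4.5127 mol.
Mass of K2O = 4.5127 mol × 94.20 g/mol = 425.09 g.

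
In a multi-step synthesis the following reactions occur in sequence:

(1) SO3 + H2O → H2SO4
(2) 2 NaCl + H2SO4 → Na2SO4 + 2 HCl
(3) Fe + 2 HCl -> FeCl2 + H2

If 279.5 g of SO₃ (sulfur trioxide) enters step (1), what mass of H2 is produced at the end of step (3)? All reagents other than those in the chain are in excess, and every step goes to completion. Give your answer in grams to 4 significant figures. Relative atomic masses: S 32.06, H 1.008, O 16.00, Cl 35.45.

M(SO3) = 32.06 + 3(16.00) = 80.06 g/mol.
M(H2) = 2(1.008) = 2.016 g/mol.
n(SO3) = 279.5 / 80.06 = 3.4911 mol.
Reaction (1): SO3→H2SO4 ratio 1:1 ⇒ n(H2SO4) = 3.4911 mol.
Reaction (2): H2SO4→HCl ratio 1:2 ⇒ n(HCl) = 6.9823 mol.
Reaction (3): HCl→H2 ratio 2:1 ⇒ n(H2) = 3.4911 mol.
Mass of H2 = 3.4911 × 2.016 = 7.0381 g.

7.038 g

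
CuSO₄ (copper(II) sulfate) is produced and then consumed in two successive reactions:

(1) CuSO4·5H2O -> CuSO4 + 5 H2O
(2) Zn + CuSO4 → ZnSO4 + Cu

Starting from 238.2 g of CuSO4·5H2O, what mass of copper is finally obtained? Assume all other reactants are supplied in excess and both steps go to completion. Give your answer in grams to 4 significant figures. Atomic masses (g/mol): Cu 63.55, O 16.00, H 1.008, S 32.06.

60.63 g

M(CuSO4·5H2O) = 63.55 + 32.06 + 9(16.00) + 10(1.008) = 249.69 g/mol.
M(Cu) = 63.55 g/mol.
n(CuSO4·5H2O) = 238.20 / 249.69 = 0.95398 mol.
Step 1 gives a 1:1 ratio of CuSO4·5H2O to CuSO4, so n(CuSO4) = 0.95398 mol.
In step 2 the CuSO4:Cu ratio is 1:1, so n(Cu) = 0.95398 mol.
Mass of Cu = 0.95398 × 63.55 = 60.626 g.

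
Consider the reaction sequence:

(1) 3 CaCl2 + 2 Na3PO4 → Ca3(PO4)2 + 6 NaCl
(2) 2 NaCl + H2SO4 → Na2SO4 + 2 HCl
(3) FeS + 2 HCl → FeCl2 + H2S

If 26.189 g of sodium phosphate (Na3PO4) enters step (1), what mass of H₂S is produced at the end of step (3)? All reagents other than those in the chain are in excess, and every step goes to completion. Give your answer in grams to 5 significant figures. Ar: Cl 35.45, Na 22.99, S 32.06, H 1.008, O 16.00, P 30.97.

8.1653 g

M(Na3PO4) = 3(22.99) + 30.97 + 4(16.00) = 163.94 g/mol.
M(H2S) = 2(1.008) + 32.06 = 34.076 g/mol.
n(Na3PO4) = 26.189 / 163.94 = 0.159747 mol.
Reaction (1): Na3PO4→NaCl ratio 2:6 ⇒ n(NaCl) = 0.479242 mol.
Reaction (2): NaCl→HCl ratio 2:2 ⇒ n(HCl) = 0.479242 mol.
Reaction (3): HCl→H2S ratio 2:1 ⇒ n(H2S) = 0.239621 mol.
Mass of H2S = 0.239621 × 34.076 = 8.16533 g.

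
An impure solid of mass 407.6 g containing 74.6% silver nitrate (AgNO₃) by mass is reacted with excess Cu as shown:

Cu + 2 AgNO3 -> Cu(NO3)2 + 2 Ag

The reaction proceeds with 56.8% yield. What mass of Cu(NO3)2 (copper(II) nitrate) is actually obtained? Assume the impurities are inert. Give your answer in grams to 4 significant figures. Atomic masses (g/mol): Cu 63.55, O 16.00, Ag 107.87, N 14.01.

Pure AgNO3 available = 407.6 g × 0.746 = 304.07 g.
M(AgNO3) = 107.87 + 14.01 + 3(16.00) = 169.88 g/mol.
M(Cu(NO3)2) = 63.55 + 2(14.01) + 6(16.00) = 187.57 g/mol.
n(AgNO3) = 304.07 g / 169.88 g/mol = 1.7899 mol.
From the equation the AgNO3:Cu(NO3)2 mole ratio is 2:1, so n(Cu(NO3)2) = 1.7899 × 1/2 = 0.89495 mol.
Mass of Cu(NO3)2 = 0.89495 mol × 187.57 g/mol = 167.87 g.
Actual mass collected = 167.87 g × 0.568 = 95.348 g.

95.35 g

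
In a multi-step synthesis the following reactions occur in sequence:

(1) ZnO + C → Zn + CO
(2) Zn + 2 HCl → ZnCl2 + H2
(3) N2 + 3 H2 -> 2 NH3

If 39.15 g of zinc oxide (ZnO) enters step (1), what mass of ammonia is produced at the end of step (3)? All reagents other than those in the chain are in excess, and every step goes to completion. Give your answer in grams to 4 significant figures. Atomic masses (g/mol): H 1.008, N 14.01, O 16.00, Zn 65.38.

M(ZnO) = 65.38 + 16.00 = 81.38 g/mol.
M(NH3) = 14.01 + 3(1.008) = 17.034 g/mol.
n(ZnO) = 39.15 / 81.38 = 0.48108 mol.
Reaction (1): ZnO→Zn ratio 1:1 ⇒ n(Zn) = 0.48108 mol.
Reaction (2): Zn→H2 ratio 1:1 ⇒ n(H2) = 0.48108 mol.
Reaction (3): H2→NH3 ratio 3:2 ⇒ n(NH3) = 0.32072 mol.
Mass of NH3 = 0.32072 × 17.034 = 5.4631 g.

5.463 g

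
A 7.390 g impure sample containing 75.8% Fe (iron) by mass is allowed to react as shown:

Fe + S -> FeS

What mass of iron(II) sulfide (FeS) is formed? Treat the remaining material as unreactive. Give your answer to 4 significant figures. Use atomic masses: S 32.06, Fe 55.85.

Mass of pure Fe = 7.390 g × 0.758 = 5.6016 g.
M(Fe) = 55.85 g/mol.
M(FeS) = 55.85 + 32.06 = 87.91 g/mol.
n(Fe) = 5.6016 g / 55.85 g/mol = 0.10030 mol.
From the equation the Fe:FeS mole ratio is 1:1, so n(FeS) = 0.10030 × 1/1 = 0.10030 mol.
Mass of FeS = 0.10030 mol × 87.91 g/mol = 8.8172 g.

8.817 g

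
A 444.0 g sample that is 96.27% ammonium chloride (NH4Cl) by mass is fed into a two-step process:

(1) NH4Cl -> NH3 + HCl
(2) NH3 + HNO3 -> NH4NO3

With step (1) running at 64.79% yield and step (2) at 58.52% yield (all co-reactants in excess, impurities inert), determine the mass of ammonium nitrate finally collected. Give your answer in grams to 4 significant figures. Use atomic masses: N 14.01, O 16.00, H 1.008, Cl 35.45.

242.5 g

Pure NH4Cl = 444.0 × 0.9627 = 427.44 g.
M(NH4Cl) = 14.01 + 4(1.008) + 35.45 = 53.492 g/mol.
M(NH4NO3) = 2(14.01) + 4(1.008) + 3(16.00) = 80.052 g/mol.
n(NH4Cl) = 427.44 / 53.492 = 7.9907 mol.
Step 1 (NH4Cl:NH3 = 1:1): theoretical n(NH3) = 7.9907 mol; at 64.79% yield, n(NH3) = 5.1772 mol.
Step 2 (NH3:NH4NO3 = 1:1): theoretical n(NH4NO3) = 5.1772 mol, so theoretical mass = 5.1772 × 80.052 = 414.44 g.
At 58.52% yield, actual mass of NH4NO3 = 414.44 × 0.5852 = 242.53 g.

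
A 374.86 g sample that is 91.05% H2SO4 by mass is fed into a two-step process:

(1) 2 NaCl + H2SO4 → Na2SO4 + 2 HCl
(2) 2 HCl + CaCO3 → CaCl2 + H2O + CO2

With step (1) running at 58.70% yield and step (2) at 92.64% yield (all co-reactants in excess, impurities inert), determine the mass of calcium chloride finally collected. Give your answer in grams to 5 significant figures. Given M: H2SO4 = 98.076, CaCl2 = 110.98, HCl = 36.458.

Pure H2SO4 = 374.86 × 0.9105 = 341.310 g.
n(H2SO4) = 341.310 / 98.076 = 3.48006 mol.
Step 1 (H2SO4:HCl = 1:2): theoretical n(HCl) = 6.96011 mol; at 58.70% yield, n(HCl) = 4.08559 mol.
Step 2 (HCl:CaCl2 = 2:1): theoretical n(CaCl2) = 2.04279 mol, so theoretical mass = 2.04279 × 110.98 = 226.709 g.
At 92.64% yield, actual mass of CaCl2 = 226.709 × 0.9264 = 210.023 g.

210.02 g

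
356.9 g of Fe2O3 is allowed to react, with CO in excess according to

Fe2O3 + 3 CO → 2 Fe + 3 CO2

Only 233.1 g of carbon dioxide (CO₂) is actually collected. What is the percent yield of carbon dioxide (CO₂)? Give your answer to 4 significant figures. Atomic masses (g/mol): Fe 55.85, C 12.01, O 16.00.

M(Fe2O3) = 2(55.85) + 3(16.00) = 159.70 g/mol.
M(CO2) = 12.01 + 2(16.00) = 44.01 g/mol.
n(Fe2O3) = 356.90 g / 159.70 g/mol = 2.2348 mol.
From the equation the Fe2O3:CO2 mole ratio is 1:3, so n(CO2) = 2.2348 × 3/1 = 6.7044 mol.
Mass of CO2 = 6.7044 mol × 44.01 g/mol = 295.06 g.
This is the theoretical yield. Percent yield = 233.1 g / 295.06 g × 100% = 79.000%.

79.00 %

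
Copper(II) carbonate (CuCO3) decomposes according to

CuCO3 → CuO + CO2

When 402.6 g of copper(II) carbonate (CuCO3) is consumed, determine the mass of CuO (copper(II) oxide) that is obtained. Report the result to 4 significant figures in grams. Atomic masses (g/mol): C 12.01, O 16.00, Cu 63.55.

M(CuCO3) = 63.55 + 12.01 + 3(16.00) = 123.56 g/mol.
M(CuO) = 63.55 + 16.00 = 79.55 g/mol.
n(CuCO3) = 402.60 g / 123.56 g/mol = 3.2583 mol.
From the equation the CuCO3:CuO mole ratio is 1:1, so n(CuO) = 3.2583 × 1/1 = 3.2583 mol.
Mass of CuO = 3.2583 mol × 79.55 g/mol = 259.20 g.

259.2 g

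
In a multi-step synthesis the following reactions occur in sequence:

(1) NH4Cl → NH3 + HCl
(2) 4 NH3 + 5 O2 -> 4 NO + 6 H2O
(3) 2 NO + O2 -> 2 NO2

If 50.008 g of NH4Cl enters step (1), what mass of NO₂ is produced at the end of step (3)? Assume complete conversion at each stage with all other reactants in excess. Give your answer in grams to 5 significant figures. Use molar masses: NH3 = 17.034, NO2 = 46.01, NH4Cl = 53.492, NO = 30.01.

43.013 g

n(NH4Cl) = 50.008 / 53.492 = 0.934869 mol.
Reaction (1): NH4Cl→NH3 ratio 1:1 ⇒ n(NH3) = 0.934869 mol.
Reaction (2): NH3→NO ratio 4:4 ⇒ n(NO) = 0.934869 mol.
Reaction (3): NO→NO2 ratio 2:2 ⇒ n(NO2) = 0.934869 mol.
Mass of NO2 = 0.934869 × 46.01 = 43.0133 g.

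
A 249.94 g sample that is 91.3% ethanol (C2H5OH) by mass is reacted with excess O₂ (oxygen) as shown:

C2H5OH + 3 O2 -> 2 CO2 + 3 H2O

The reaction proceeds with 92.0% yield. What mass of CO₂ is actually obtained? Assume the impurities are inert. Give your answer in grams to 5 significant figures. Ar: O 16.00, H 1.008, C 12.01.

401.12 g

Pure C2H5OH available = 249.94 g × 0.913 = 228.195 g.
M(C2H5OH) = 2(12.01) + 6(1.008) + 16.00 = 46.068 g/mol.
M(CO2) = 12.01 + 2(16.00) = 44.01 g/mol.
n(C2H5OH) = 228.195 g / 46.068 g/mol = 4.95344 mol.
From the equation the C2H5OH:CO2 mole ratio is 1:2, so n(CO2) = 4.95344 × 2/1 = 9.90689 mol.
Mass of CO2 = 9.90689 mol × 44.01 g/mol = 436.002 g.
Actual mass collected = 436.002 g × 0.920 = 401.122 g.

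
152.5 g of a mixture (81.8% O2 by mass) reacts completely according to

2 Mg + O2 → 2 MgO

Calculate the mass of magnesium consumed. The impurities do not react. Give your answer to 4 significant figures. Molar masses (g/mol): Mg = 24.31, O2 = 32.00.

189.5 g

Mass of pure O2 = 152.5 g × 0.818 = 124.75 g.
n(O2) = 124.75 g / 32.00 g/mol = 3.8983 mol.
From the equation the O2:Mg mole ratio is 1:2, so n(Mg) = 3.8983 × 2/1 = 7.7966 mol.
Mass of Mg = 7.7966 mol × 24.31 g/mol = 189.53 g.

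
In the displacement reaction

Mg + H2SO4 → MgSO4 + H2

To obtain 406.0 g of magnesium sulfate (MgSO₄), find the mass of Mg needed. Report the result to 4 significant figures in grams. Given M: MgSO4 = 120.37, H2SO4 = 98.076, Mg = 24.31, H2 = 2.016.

n(MgSO4) = 406.00 g / 120.37 g/mol = 3.3729 mol.
From the equation the MgSO4:Mg mole ratio is 1:1, so n(Mg) = 3.3729 × 1/1 = 3.3729 mol.
Mass of Mg = 3.3729 mol × 24.31 g/mol = 81.996 g.

82.00 g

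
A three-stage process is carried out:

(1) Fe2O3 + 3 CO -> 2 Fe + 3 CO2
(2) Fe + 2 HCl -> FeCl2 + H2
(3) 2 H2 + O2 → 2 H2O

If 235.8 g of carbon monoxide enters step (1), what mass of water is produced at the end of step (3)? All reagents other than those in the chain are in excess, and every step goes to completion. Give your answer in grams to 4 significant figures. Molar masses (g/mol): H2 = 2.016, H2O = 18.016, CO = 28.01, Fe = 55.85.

n(CO) = 235.8 / 28.01 = 8.4184 mol.
Reaction (1): CO→Fe ratio 3:2 ⇒ n(Fe) = 5.6123 mol.
Reaction (2): Fe→H2 ratio 1:1 ⇒ n(H2) = 5.6123 mol.
Reaction (3): H2→H2O ratio 2:2 ⇒ n(H2O) = 5.6123 mol.
Mass of H2O = 5.6123 × 18.016 = 101.11 g.

101.1 g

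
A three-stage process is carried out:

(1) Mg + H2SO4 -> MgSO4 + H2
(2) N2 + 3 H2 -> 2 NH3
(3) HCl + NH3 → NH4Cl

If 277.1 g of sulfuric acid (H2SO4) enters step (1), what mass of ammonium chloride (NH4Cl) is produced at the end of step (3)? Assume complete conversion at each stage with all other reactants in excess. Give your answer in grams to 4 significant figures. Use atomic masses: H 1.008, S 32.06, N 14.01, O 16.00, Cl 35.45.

100.8 g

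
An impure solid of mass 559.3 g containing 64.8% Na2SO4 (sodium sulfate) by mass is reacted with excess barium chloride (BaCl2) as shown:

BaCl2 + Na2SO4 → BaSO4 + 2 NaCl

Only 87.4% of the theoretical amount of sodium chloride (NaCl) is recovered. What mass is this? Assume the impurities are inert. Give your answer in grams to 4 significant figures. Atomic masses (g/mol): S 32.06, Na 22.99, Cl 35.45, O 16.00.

260.7 g

Pure Na2SO4 available = 559.3 g × 0.648 = 362.43 g.
M(Na2SO4) = 2(22.99) + 32.06 + 4(16.00) = 142.04 g/mol.
M(NaCl) = 22.99 + 35.45 = 58.44 g/mol.
n(Na2SO4) = 362.43 g / 142.04 g/mol = 2.5516 mol.
From the equation the Na2SO4:NaCl mole ratio is 1:2, so n(NaCl) = 2.5516 × 2/1 = 5.1032 mol.
Mass of NaCl = 5.1032 mol × 58.44 g/mol = 298.23 g.
Actual mass collected = 298.23 g × 0.874 = 260.65 g.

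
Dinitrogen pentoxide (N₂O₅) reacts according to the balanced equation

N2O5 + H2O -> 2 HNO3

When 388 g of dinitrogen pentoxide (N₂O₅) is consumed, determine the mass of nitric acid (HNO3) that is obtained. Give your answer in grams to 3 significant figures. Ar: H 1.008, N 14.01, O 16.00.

M(N2O5) = 2(14.01) + 5(16.00) = 108.02 g/mol.
M(HNO3) = 1.008 + 14.01 + 3(16.00) = 63.018 g/mol.
n(N2O5) = 388.0 g / 108.02 g/mol = 3.592 mol.
From the equation the N2O5:HNO3 mole ratio is 1:2, so n(HNO3) = 3.592 × 2/1 = 7.184 mol.
Mass of HNO3 = 7.184 mol × 63.018 g/mol = 452.7 g.

453 g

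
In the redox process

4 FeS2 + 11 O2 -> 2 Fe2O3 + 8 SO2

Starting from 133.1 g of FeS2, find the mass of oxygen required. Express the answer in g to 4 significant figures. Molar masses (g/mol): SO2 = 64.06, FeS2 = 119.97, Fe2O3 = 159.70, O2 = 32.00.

97.63 g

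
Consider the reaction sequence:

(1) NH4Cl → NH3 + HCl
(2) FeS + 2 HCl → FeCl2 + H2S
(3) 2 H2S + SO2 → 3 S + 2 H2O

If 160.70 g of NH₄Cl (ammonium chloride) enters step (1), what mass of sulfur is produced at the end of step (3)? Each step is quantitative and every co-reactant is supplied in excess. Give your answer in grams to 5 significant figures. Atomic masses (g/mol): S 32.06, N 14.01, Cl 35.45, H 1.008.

M(NH4Cl) = 14.01 + 4(1.008) + 35.45 = 53.492 g/mol.
M(S) = 32.06 g/mol.
n(NH4Cl) = 160.70 / 53.492 = 3.00419 mol.
Reaction (1): NH4Cl→HCl ratio 1:1 ⇒ n(HCl) = 3.00419 mol.
Reaction (2): HCl→H2S ratio 2:1 ⇒ n(H2S) = 1.50209 mol.
Reaction (3): H2S→S ratio 2:3 ⇒ n(S) = 2.25314 mol.
Mass of S = 2.25314 × 32.06 = 72.2357 g.

72.236 g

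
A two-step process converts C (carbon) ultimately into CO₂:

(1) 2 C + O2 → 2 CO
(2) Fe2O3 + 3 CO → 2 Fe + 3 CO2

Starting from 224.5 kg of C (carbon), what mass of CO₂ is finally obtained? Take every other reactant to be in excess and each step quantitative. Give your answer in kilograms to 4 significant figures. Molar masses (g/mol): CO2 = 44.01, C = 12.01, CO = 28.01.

224.5 kg = 224500 g.
n(C) = 224500 / 12.01 = 18693 mol.
Step 1 gives a 2:2 ratio of C to CO, so n(CO) = 18693 mol.
In step 2 the CO:CO2 ratio is 3:3, so n(CO2) = 18693 mol.
Mass of CO2 = 18693 × 44.01 = 822670 g = 822.7 kg.

822.7 kg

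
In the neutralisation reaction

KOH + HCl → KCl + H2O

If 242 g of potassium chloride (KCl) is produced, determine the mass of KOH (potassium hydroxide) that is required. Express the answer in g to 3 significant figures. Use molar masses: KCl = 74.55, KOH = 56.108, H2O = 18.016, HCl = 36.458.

n(KCl) = 242.0 g / 74.55 g/mol = 3.246 mol.
From the equation the KCl:KOH mole ratio is 1:1, so n(KOH) = 3.246 × 1/1 = 3.246 mol.
Mass of KOH = 3.246 mol × 56.108 g/mol = 182.1 g.

182 g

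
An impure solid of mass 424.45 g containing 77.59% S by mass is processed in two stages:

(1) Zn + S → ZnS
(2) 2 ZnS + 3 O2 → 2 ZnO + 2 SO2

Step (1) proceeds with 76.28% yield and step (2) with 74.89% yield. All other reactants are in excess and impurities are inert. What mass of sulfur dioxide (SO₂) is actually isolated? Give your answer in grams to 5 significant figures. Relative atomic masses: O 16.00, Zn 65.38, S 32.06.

Pure S = 424.45 × 0.7759 = 329.331 g.
M(S) = 32.06 g/mol.
M(SO2) = 32.06 + 2(16.00) = 64.06 g/mol.
n(S) = 329.331 / 32.06 = 10.2723 mol.
Step 1 (S:ZnS = 1:1): theoretical n(ZnS) = 10.2723 mol; at 76.28% yield, n(ZnS) = 7.83573 mol.
Step 2 (ZnS:SO2 = 2:2): theoretical n(SO2) = 7.83573 mol, so theoretical mass = 7.83573 × 64.06 = 501.957 g.
At 74.89% yield, actual mass of SO2 = 501.957 × 0.7489 = 375.915 g.

375.92 g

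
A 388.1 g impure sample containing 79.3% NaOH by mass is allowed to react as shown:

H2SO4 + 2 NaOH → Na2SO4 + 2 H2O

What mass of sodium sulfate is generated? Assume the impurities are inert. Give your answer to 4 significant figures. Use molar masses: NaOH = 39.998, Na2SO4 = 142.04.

546.5 g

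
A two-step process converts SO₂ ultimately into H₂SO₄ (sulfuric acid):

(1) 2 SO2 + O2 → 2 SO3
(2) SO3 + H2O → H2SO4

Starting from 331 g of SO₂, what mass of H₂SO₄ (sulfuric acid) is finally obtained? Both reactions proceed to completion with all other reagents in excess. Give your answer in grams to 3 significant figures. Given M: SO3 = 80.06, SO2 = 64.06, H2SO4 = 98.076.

n(SO2) = 331.0 / 64.06 = 5.167 mol.
Step 1 gives a 2:2 ratio of SO2 to SO3, so n(SO3) = 5.167 mol.
In step 2 the SO3:H2SO4 ratio is 1:1, so n(H2SO4) = 5.167 mol.
Mass of H2SO4 = 5.167 × 98.076 = 506.8 g.

507 g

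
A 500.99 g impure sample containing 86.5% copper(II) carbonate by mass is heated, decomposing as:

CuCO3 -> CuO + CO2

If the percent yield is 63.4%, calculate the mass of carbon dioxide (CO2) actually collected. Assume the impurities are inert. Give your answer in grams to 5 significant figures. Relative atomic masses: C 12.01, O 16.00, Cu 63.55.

97.861 g

Pure CuCO3 available = 500.99 g × 0.865 = 433.356 g.
M(CuCO3) = 63.55 + 12.01 + 3(16.00) = 123.56 g/mol.
M(CO2) = 12.01 + 2(16.00) = 44.01 g/mol.
n(CuCO3) = 433.356 g / 123.56 g/mol = 3.50725 mol.
From the equation the CuCO3:CO2 mole ratio is 1:1, so n(CO2) = 3.50725 × 1/1 = 3.50725 mol.
Mass of CO2 = 3.50725 mol × 44.01 g/mol = 154.354 g.
Actual mass collected = 154.354 g × 0.634 = 97.8606 g.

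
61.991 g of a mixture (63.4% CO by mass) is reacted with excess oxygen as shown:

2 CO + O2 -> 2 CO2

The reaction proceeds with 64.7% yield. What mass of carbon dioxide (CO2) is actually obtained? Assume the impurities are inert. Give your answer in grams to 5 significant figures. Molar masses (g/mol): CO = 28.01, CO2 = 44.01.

Pure CO available = 61.991 g × 0.634 = 39.3023 g.
n(CO) = 39.3023 g / 28.01 g/mol = 1.40315 mol.
From the equation the CO:CO2 mole ratio is 2:2, so n(CO2) = 1.40315 × 2/2 = 1.40315 mol.
Mass of CO2 = 1.40315 mol × 44.01 g/mol = 61.7527 g.
Actual mass collected = 61.7527 g × 0.647 = 39.9540 g.

39.954 g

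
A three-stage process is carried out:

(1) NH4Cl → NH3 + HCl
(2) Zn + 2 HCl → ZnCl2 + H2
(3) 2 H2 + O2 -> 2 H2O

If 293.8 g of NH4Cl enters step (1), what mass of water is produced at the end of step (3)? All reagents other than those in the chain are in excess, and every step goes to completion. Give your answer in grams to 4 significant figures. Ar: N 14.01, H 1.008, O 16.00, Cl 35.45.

M(NH4Cl) = 14.01 + 4(1.008) + 35.45 = 53.492 g/mol.
M(H2O) = 2(1.008) + 16.00 = 18.016 g/mol.
n(NH4Cl) = 293.8 / 53.492 = 5.4924 mol.
Reaction (1): NH4Cl→HCl ratio 1:1 ⇒ n(HCl) = 5.4924 mol.
Reaction (2): HCl→H2 ratio 2:1 ⇒ n(H2) = 2.7462 mol.
Reaction (3): H2→H2O ratio 2:2 ⇒ n(H2O) = 2.7462 mol.
Mass of H2O = 2.7462 × 18.016 = 49.476 g.

49.48 g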